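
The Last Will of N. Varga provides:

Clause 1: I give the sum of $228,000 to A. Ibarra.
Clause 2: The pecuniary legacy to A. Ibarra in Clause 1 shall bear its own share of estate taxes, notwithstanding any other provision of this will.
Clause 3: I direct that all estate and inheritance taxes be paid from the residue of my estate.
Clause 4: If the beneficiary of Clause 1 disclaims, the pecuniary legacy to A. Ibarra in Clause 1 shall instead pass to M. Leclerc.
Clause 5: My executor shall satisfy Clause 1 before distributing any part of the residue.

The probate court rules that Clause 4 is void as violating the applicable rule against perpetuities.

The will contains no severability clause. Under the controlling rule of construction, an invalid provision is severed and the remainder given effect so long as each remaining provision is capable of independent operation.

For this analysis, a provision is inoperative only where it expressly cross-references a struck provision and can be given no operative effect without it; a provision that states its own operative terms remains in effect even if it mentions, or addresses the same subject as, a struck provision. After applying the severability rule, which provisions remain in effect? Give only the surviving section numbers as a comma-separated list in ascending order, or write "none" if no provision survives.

1, 2, 3, 5

Clause 4 is struck. No other provision's operative terms depend on Clause 4. With no severability clause, the stated default rule severs what cannot stand and enforces each remaining provision that can operate on its own. Clause 1, Clause 2, Clause 3, and Clause 5 remain in effect.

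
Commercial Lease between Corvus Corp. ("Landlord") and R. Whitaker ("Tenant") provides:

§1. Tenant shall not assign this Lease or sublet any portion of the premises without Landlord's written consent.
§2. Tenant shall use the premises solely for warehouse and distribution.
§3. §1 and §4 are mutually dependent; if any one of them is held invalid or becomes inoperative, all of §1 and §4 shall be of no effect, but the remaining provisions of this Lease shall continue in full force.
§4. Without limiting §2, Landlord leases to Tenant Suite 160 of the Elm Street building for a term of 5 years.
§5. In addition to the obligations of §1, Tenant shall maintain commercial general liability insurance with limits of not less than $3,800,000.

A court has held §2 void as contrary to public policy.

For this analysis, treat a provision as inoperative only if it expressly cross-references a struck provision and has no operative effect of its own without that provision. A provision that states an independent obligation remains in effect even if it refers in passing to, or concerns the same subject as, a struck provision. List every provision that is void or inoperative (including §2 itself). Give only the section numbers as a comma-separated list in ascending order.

§2 is struck. §4 mentions §2 but its own obligation stands independently of §2, so §4 is not affected. Nothing else in the Lease is defined by reference to §2. §3 ties §1 and §4 together, but none of those is affected here; the remaining provisions continue in force under §3. §1, §3, §4, and §5 remain in effect.

2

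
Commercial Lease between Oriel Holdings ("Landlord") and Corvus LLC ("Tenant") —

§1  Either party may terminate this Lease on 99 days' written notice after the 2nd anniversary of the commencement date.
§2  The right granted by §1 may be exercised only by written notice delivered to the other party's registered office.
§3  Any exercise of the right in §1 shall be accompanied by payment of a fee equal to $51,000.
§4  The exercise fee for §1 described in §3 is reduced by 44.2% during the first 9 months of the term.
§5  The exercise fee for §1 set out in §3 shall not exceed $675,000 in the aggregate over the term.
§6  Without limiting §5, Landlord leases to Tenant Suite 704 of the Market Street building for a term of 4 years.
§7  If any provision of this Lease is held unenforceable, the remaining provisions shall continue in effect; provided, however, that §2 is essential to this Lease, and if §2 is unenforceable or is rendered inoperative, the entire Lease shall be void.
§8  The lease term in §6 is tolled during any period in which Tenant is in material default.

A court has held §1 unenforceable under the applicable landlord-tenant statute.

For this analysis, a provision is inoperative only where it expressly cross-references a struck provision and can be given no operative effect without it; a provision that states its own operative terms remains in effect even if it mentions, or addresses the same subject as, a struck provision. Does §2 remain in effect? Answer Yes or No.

No

§1 is struck. §2 merely fixes the notice requirement for §1; with §1 gone it has nothing to operate on and falls away. §3 merely fixes the exercise fee for §1; with §1 gone it has nothing to operate on and falls away. The whole of §4 is the introductory reduction to the exercise fee for §1, defined by reference to §3, so §4 cannot stand once §3 is removed. §5 operates only by reference to §3, so it falls with §3. §7 makes §2 an essential term, and §2 has been rendered inoperative by the cascade; under §7, the entire Lease is therefore void. No provision of the Lease survives. §2 is among the inoperative provisions, so the answer is no.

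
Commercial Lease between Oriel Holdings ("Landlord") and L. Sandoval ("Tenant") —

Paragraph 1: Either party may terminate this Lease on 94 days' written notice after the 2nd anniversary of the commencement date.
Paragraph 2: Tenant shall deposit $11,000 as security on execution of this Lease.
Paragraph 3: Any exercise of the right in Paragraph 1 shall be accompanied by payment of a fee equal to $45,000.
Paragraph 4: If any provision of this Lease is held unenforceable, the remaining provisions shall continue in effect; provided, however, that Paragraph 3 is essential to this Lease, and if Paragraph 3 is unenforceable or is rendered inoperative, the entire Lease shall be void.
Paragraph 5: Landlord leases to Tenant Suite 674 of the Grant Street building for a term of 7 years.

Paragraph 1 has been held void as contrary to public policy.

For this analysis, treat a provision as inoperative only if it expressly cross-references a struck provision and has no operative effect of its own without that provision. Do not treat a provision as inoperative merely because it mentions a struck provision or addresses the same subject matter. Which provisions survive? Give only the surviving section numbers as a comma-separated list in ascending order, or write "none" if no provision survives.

Paragraph 1 is struck. Paragraph 3 merely fixes the exercise fee for Paragraph 1; with Paragraph 1 gone it has nothing to operate on and falls away. Paragraph 4 makes Paragraph 3 an essential term, and Paragraph 3 has been rendered inoperative by the cascade; under Paragraph 4, the entire Lease is therefore void. No provision of the Lease survives.

none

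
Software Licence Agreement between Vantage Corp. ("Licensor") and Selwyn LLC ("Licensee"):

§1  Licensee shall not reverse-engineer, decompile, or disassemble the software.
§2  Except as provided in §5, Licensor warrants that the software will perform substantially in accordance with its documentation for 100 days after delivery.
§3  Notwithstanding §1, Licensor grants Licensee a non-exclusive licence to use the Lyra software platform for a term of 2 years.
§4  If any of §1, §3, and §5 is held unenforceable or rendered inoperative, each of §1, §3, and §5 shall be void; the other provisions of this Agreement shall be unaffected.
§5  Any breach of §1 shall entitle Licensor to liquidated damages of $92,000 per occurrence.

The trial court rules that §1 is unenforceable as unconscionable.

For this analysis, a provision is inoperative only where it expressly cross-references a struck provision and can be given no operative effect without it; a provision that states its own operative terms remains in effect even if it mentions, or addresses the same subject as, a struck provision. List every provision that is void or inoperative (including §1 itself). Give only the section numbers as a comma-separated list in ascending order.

1, 3, 5

§1 is struck. The whole of §5 is the liquidated-damages amount, defined by reference to §1, so §5 cannot stand once §1 is removed. §2 mentions §5 but its own obligation stands independently of §5, so §2 is not affected. §4 declares §1, §3, and §5 mutually dependent; since one of them has fallen, all of them are of no effect. That brings down §3 as well. The remainder continues in force under §4. That leaves §2 and §4 in effect.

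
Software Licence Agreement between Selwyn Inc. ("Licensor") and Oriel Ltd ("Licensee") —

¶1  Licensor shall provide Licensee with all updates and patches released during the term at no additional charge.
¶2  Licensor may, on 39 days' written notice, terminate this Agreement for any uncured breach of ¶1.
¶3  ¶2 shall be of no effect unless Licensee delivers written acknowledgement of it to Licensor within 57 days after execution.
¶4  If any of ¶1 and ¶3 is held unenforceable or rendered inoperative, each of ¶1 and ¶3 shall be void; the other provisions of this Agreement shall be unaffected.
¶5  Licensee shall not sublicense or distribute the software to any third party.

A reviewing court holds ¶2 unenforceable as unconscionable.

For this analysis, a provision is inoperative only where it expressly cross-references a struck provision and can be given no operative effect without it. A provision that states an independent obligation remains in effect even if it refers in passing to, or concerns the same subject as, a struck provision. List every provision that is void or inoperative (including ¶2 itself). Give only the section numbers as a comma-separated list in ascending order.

¶2 is struck. The only function of ¶3 is the acknowledgement condition for ¶2, so it cannot stand once ¶2 is removed. ¶4 declares ¶1 and ¶3 mutually dependent; since one of them has fallen, all of them are of no effect. That brings down ¶1 as well. The remainder continues in force under ¶4. The provisions still in force are ¶4 and ¶5.

1, 2, 3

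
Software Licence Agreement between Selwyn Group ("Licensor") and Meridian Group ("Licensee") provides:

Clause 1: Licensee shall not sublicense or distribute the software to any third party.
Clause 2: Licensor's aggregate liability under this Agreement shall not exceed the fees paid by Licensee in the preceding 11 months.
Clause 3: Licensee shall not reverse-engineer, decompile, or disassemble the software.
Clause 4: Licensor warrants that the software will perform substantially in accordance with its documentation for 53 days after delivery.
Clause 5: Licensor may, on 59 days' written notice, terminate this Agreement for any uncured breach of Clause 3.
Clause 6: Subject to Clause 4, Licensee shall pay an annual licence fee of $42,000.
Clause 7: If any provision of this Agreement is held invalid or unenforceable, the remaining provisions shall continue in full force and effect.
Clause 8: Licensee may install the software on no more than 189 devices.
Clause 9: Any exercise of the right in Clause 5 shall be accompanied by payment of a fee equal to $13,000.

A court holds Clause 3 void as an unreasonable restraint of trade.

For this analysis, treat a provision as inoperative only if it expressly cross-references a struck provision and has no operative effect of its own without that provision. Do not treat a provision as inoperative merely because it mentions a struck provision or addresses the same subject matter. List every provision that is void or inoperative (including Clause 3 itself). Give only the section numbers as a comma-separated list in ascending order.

3, 5, 9

Clause 3 is struck. Clause 5 has no operative effect of its own apart from Clause 3 and is therefore inoperative. Clause 9 has no operative effect of its own apart from Clause 5 and is therefore inoperative. Clause 7 is a severability clause and preserves every provision that can still be given independent effect. Clause 1, Clause 2, Clause 4, Clause 6, Clause 7, and Clause 8 remain in effect.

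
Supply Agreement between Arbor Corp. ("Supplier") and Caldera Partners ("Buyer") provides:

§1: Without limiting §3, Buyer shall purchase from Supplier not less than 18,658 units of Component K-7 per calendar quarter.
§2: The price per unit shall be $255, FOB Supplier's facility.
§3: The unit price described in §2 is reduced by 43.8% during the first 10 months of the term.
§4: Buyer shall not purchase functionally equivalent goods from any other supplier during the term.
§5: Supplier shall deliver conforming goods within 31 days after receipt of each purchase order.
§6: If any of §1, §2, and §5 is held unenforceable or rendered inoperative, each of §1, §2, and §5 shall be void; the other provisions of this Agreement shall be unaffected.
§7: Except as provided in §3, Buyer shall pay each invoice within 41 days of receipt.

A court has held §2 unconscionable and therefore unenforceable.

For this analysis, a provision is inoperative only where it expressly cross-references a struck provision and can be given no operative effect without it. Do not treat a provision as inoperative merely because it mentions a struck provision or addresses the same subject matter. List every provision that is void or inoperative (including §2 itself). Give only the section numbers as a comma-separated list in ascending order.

§2 is struck. §3 does nothing except set the introductory reduction to the unit price by reference to §2; with §2 gone it has no independent effect and is inoperative. Although §7 refers to §3, its operative terms do not depend on §3, so it remains in effect. §6 declares §1, §2, and §5 mutually dependent; since one of them has fallen, all of them are of no effect. That brings down §1 and §5 as well. The remainder continues in force under §6. That leaves §4, §6, and §7 in effect.

1, 2, 3, 5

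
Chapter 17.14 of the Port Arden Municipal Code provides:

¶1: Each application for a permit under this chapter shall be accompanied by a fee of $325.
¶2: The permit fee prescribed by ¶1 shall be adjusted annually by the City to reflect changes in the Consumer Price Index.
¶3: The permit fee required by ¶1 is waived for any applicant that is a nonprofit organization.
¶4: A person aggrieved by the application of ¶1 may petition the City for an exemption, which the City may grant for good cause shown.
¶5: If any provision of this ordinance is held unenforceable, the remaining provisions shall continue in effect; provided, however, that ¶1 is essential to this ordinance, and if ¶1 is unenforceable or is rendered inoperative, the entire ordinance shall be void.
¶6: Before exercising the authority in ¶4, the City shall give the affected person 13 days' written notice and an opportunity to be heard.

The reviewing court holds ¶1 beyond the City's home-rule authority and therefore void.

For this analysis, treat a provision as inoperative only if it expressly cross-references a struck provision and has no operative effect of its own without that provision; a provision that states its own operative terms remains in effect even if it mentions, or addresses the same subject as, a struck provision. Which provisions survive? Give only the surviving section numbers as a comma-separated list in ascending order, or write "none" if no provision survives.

¶1 is struck. ¶2 has no operative effect of its own apart from ¶1 and is therefore inoperative. ¶3 has no operative effect of its own apart from ¶1 and is therefore inoperative. ¶4 merely fixes the exemption procedure for ¶1; with ¶1 gone it has nothing to operate on and falls away. ¶6 has no operative effect of its own apart from ¶4 and is therefore inoperative. ¶5 makes ¶1 an essential term, and ¶1 is the provision held invalid; under ¶5, the entire ordinance is therefore void. No provision of the ordinance survives.

none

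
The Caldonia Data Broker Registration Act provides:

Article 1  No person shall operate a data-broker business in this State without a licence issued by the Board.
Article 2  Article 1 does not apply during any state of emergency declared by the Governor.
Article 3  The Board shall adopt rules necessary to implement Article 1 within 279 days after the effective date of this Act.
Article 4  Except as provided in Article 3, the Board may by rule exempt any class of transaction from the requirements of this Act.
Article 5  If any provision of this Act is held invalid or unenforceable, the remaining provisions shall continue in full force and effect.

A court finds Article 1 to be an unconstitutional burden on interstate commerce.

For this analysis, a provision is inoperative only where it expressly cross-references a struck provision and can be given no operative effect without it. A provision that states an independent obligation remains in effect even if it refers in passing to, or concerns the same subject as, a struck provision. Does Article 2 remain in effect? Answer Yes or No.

Article 1 is struck. The only function of Article 2 is the emergency suspension of Article 1, so it cannot stand once Article 1 is removed. Article 3 has no operative effect of its own apart from Article 1 and is therefore inoperative. Article 4 mentions Article 3 but its own obligation stands independently of Article 3, so Article 4 is not affected. Under the severability clause in Article 5, the remaining provisions continue in force. That leaves Article 4 and Article 5 in effect. Article 2 is among the inoperative provisions, so the answer is no.

No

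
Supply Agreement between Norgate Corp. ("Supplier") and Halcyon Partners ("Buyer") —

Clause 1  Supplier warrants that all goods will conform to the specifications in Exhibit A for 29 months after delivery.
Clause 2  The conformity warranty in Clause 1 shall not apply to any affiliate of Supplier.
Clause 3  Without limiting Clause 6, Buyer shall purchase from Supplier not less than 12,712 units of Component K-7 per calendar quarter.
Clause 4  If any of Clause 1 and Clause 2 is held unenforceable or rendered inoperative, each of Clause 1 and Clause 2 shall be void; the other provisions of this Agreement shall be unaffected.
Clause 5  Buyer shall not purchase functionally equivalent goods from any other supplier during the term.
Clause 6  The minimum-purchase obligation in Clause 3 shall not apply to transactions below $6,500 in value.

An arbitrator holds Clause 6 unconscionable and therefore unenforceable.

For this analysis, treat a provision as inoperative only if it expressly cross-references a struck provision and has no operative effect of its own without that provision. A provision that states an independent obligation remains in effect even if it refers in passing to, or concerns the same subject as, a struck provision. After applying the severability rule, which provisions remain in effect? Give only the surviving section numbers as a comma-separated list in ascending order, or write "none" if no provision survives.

Clause 6 is struck. Clause 3 mentions Clause 6 but its own obligation stands independently of Clause 6, so Clause 3 is not affected. Nothing else in the Agreement is defined by reference to Clause 6. Clause 4 ties Clause 1 and Clause 2 together, but none of those is affected here; the remaining provisions continue in force under Clause 4. That leaves Clause 1, Clause 2, Clause 3, Clause 4, and Clause 5 in effect.

1, 2, 3, 4, 5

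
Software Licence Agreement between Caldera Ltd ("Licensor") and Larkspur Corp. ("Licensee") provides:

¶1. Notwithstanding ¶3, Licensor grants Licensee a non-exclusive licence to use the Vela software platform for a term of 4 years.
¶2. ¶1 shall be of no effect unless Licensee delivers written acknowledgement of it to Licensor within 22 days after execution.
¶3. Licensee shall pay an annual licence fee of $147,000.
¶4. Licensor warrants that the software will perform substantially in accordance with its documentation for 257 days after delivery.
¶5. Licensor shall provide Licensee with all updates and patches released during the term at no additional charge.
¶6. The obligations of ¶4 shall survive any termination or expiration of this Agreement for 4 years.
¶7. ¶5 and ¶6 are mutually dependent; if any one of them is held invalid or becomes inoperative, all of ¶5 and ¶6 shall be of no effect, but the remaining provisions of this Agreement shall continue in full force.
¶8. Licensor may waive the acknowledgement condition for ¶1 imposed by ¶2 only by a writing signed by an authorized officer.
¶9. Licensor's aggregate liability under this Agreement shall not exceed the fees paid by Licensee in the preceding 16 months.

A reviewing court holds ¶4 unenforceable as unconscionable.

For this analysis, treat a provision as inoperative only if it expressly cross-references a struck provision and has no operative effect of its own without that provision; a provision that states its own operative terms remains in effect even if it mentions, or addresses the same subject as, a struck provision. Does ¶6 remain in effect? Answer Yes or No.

¶4 is struck. ¶6 has no operative effect of its own apart from ¶4 and is therefore inoperative. ¶7 declares ¶5 and ¶6 mutually dependent; since one of them has fallen, all of them are of no effect. That brings down ¶5 as well. The remainder continues in force under ¶7. That leaves ¶1, ¶2, ¶3, ¶7, ¶8, and ¶9 in effect. ¶6 is among the inoperative provisions, so the answer is no.

No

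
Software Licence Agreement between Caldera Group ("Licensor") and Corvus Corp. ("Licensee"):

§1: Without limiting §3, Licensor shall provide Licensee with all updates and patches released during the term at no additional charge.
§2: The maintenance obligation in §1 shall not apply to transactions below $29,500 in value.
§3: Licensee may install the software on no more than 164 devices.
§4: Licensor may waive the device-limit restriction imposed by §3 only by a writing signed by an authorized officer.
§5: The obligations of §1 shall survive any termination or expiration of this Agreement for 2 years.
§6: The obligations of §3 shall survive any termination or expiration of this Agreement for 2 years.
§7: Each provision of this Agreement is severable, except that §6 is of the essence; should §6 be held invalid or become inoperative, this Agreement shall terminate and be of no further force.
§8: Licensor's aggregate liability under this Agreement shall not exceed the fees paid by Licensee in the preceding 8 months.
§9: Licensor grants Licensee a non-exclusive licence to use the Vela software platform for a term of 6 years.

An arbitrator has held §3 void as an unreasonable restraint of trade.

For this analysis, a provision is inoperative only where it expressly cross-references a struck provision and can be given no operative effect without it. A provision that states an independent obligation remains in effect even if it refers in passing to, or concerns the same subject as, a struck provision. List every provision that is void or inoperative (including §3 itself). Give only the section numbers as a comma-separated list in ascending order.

1, 2, 3, 4, 5, 6, 7, 8, 9

§3 is struck. §4 has no operative effect of its own apart from §3 and is therefore inoperative. The only function of §6 is the survival period for §3, so it cannot stand once §3 is removed. §7 makes §6 an essential term, and §6 has been rendered inoperative by the cascade; under §7, the entire Agreement is therefore void. No provision of the Agreement survives.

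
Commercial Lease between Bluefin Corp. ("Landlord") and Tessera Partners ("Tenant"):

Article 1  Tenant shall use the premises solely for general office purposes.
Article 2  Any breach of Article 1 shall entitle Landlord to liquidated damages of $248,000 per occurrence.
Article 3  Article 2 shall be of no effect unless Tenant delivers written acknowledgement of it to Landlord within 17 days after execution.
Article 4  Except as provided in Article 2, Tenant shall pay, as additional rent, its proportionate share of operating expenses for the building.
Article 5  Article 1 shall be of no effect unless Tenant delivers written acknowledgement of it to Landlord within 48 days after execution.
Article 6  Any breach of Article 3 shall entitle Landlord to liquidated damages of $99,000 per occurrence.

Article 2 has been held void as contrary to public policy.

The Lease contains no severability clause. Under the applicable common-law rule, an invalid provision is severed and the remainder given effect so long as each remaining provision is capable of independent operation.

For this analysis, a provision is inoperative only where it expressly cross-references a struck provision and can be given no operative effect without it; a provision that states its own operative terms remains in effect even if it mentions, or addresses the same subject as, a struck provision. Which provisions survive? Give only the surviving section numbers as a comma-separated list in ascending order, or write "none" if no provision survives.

Article 2 is struck. Article 3 has no operative effect of its own apart from Article 2 and is therefore inoperative. Article 6 operates only by reference to Article 3, so it falls with Article 3. Article 4 mentions Article 2 but its own obligation stands independently of Article 2, so Article 4 is not affected. Under the stated default rule, only provisions that cannot operate independently fall away; the rest are enforced. Article 1, Article 4, and Article 5 remain in effect.

1, 4, 5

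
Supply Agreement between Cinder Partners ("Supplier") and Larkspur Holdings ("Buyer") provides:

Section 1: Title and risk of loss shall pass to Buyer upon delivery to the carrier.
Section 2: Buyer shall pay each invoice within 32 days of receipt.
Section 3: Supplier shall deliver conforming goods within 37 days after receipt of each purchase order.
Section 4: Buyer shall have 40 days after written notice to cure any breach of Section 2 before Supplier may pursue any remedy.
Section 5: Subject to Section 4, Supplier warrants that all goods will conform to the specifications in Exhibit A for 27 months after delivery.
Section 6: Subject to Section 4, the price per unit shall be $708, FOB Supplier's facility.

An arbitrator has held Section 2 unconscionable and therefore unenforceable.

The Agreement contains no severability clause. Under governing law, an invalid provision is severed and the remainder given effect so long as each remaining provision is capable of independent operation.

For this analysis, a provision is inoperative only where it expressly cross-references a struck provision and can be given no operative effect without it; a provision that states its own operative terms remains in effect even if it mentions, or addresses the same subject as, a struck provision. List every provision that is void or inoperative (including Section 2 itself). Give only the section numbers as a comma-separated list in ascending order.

Section 2 is struck. Section 4 merely fixes the cure period for breach of Section 2; with Section 2 gone it has nothing to operate on and falls away. Section 6 mentions Section 4 but its own obligation stands independently of Section 4, so Section 6 is not affected. Although Section 5 refers to Section 4, its operative terms do not depend on Section 4, so it remains in effect. With no severability clause, the stated default rule severs what cannot stand and enforces each remaining provision that can operate on its own. That leaves Section 1, Section 3, Section 5, and Section 6 in effect.

2, 4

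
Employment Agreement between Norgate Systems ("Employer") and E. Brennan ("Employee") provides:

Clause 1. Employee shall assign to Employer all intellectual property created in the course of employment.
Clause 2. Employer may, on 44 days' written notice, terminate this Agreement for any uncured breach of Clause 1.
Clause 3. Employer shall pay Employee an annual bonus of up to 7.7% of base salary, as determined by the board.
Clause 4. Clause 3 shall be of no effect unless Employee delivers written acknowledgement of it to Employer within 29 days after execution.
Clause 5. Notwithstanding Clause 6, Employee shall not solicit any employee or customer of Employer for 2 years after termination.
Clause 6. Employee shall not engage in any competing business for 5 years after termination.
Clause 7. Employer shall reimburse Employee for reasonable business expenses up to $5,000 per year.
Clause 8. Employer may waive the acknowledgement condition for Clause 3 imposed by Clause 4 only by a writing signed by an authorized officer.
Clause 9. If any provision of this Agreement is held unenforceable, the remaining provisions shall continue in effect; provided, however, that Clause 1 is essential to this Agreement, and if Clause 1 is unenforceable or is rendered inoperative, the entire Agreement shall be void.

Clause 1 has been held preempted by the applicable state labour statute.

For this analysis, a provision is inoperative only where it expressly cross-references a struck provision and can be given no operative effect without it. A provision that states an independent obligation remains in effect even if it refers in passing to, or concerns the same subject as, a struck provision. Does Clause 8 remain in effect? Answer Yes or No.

Clause 1 is struck. The only function of Clause 2 is the termination right for breach of Clause 1, so it cannot stand once Clause 1 is removed. Clause 9 makes Clause 1 an essential term, and Clause 1 is the provision held invalid; under Clause 9, the entire Agreement is therefore void. No provision of the Agreement survives. Clause 8 is among the inoperative provisions, so the answer is no.

No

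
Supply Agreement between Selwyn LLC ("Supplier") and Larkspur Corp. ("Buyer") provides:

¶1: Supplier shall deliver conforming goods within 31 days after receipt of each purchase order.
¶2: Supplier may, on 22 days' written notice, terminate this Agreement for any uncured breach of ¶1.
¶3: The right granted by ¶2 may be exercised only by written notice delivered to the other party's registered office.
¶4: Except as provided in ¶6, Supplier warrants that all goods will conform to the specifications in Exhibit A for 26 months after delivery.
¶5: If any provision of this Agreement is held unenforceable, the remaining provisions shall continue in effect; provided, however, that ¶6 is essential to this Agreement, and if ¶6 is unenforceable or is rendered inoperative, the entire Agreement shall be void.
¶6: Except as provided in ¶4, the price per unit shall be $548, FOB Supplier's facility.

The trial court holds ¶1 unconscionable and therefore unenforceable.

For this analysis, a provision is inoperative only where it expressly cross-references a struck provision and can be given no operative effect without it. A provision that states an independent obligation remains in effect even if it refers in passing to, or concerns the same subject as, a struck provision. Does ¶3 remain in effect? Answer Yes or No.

No

¶1 is struck. ¶2 merely fixes the termination right for breach of ¶1; with ¶1 gone it has nothing to operate on and falls away. ¶3 merely fixes the notice requirement for ¶2; with ¶2 gone it has nothing to operate on and falls away. ¶5 makes ¶6 an essential term, but ¶6 is unaffected, so the severability proviso in ¶5 preserves the remaining provisions. The provisions still in force are ¶4, ¶5, and ¶6. ¶3 is among the inoperative provisions, so the answer is no.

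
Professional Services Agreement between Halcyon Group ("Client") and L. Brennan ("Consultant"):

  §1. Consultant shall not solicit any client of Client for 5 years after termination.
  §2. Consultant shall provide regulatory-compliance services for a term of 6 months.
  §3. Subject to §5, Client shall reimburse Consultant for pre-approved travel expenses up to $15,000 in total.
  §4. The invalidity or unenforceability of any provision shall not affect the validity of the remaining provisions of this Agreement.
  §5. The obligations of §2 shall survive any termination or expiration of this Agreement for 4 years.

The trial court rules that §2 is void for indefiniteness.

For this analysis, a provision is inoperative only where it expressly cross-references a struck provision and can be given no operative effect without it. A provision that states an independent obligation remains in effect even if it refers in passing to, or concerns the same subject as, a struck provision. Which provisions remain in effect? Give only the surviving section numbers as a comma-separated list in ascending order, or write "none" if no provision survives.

§2 is struck. §5 operates only by reference to §2, so it falls with §2. §3 mentions §5 but its own obligation stands independently of §5, so §3 is not affected. Under the severability clause in §4, the remaining provisions continue in force. §1, §3, and §4 remain in effect.

1, 3, 4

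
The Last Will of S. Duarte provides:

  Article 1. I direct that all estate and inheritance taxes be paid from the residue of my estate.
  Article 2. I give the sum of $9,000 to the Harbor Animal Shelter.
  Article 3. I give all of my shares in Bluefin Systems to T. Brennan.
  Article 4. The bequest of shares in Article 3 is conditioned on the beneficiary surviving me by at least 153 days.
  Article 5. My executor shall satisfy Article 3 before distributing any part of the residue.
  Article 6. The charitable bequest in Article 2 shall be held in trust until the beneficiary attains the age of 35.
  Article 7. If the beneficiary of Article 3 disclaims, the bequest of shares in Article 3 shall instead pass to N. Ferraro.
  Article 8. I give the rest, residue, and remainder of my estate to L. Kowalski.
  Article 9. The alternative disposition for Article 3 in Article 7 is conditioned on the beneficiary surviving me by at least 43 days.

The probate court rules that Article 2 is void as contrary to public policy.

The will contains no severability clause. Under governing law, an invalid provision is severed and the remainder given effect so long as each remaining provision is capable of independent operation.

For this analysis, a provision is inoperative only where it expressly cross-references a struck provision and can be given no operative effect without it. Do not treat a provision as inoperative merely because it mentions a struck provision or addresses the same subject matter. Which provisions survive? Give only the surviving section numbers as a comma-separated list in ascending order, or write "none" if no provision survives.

Article 2 is struck. The only function of Article 6 is the trust for Article 2, so it cannot stand once Article 2 is removed. Under the stated default rule, only provisions that cannot operate independently fall away; the rest are enforced. That leaves Article 1, Article 3, Article 4, Article 5, Article 7, Article 8, and Article 9 in effect.

1, 3, 4, 5, 7, 8, 9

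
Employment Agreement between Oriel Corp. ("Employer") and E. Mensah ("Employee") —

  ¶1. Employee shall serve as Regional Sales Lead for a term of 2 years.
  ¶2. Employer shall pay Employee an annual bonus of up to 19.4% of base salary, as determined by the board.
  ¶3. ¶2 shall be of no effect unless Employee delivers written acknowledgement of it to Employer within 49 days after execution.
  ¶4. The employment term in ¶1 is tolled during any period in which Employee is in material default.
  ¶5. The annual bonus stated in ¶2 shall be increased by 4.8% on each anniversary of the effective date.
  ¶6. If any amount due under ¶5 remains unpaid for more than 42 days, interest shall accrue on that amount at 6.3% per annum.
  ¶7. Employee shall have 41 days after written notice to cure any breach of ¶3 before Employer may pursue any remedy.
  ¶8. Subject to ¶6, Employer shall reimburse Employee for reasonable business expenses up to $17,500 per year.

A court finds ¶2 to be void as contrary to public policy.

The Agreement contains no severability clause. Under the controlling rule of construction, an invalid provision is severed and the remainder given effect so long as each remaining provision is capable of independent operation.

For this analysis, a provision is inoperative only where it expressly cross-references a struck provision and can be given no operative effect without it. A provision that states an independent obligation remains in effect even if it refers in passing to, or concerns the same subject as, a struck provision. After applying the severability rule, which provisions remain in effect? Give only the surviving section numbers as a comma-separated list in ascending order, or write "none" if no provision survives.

1, 4, 8

¶2 is struck. The only function of ¶3 is the acknowledgement condition for ¶2, so it cannot stand once ¶2 is removed. ¶5 has no operative effect of its own apart from ¶2 and is therefore inoperative. ¶6 operates only by reference to ¶5, so it falls with ¶5. The only function of ¶7 is the cure period for breach of ¶3, so it cannot stand once ¶3 is removed. Although ¶8 refers to ¶6, its operative terms do not depend on ¶6, so it remains in effect. Under the stated default rule, only provisions that cannot operate independently fall away; the rest are enforced. ¶1, ¶4, and ¶8 remain in effect.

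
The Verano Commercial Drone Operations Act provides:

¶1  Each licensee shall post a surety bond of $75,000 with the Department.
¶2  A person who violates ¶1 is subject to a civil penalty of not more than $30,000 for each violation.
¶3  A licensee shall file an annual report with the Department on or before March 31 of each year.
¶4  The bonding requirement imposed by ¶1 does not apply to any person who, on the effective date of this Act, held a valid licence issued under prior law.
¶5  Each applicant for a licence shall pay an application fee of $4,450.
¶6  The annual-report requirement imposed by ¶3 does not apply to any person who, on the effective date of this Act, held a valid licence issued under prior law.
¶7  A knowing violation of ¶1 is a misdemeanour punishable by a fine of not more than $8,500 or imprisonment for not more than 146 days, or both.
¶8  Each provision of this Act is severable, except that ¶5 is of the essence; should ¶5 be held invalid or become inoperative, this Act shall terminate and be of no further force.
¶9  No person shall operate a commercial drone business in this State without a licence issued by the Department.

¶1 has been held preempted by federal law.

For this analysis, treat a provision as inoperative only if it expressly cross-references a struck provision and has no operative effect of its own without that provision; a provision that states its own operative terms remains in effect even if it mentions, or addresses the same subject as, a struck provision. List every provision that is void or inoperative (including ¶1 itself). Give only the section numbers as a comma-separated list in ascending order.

¶1 is struck. ¶2 has no operative effect of its own apart from ¶1 and is therefore inoperative. ¶4 operates only by reference to ¶1, so it falls with ¶1. ¶7 has no operative effect of its own apart from ¶1 and is therefore inoperative. ¶8 makes ¶5 an essential term, but ¶5 is unaffected, so the severability proviso in ¶8 preserves the remaining provisions. ¶3, ¶5, ¶6, ¶8, and ¶9 remain in effect.

1, 2, 4, 7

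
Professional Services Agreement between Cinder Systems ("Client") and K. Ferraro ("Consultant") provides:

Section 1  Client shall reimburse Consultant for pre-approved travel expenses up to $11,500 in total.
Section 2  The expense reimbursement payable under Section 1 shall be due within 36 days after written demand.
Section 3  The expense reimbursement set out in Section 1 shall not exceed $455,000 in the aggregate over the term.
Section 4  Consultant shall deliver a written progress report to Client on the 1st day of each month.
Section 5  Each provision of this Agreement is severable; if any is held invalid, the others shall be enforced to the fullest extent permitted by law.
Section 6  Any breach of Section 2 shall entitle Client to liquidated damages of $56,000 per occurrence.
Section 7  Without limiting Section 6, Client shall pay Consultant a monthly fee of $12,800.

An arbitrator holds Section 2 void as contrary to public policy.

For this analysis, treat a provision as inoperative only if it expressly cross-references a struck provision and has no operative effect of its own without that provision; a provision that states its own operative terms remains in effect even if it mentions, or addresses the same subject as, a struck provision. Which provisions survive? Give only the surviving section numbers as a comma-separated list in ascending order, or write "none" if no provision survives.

Section 2 is struck. Section 6 operates only by reference to Section 2, so it falls with Section 2. Section 7 mentions Section 6 but its own obligation stands independently of Section 6, so Section 7 is not affected. Section 5 is a severability clause and preserves every provision that can still be given independent effect. That leaves Section 1, Section 3, Section 4, Section 5, and Section 7 in effect.

1, 3, 4, 5, 7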